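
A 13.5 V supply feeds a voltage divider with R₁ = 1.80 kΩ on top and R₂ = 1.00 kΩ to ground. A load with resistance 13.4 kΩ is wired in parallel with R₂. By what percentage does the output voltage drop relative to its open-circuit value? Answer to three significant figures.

The divider's output (Thévenin) resistance is R₁‖R₂ = 0.6429 kΩ.
Fractional drop under load = R_th/(R_th + R_L) = 0.6429 / (0.6429 + 13.4) = 0.04578.
So the output falls by 4.58 %.

4.58 %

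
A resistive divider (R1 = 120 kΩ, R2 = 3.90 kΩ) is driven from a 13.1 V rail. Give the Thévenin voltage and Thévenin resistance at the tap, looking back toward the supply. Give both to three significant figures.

V_th = 0.412 V, R_th = 3.78 kΩ

V_th is the open-circuit tap voltage: 13.1 × 3.90/(120 + 3.90) = 0.412 V.
With the supply zeroed, R1 and R2 appear in parallel from the tap: R_th = R1‖R2 = (120 × 3.90)/123.9 = 3.78 kΩ.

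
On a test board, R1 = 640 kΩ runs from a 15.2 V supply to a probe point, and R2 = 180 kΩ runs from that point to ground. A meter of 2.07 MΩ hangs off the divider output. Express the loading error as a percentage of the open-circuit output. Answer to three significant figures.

The divider's output (Thévenin) resistance is R1‖R2 = 140.5 kΩ.
Fractional drop under load = R_th/(R_th + R_L) = 140.5 / (140.5 + 2070) = 0.06356.
So the output falls by 6.36 %.

6.36 %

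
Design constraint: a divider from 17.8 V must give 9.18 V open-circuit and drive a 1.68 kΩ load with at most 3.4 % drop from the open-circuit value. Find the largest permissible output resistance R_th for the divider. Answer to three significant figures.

Loading drop = R_th/(R_th + R_L) ≤ 0.0340, so R_th ≤ R_L · ε/(1−ε) = 1.68 kΩ × 0.0340/0.9660 = 59.1 Ω.

R_th ≤ 59.1 Ω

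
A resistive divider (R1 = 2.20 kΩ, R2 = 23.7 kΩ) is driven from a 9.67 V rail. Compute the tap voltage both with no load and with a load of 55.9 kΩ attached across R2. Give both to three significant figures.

Open-circuit: V = 9.67 × 23.7/(2.20 + 23.7) = 8.85 V.
With the load, R2 becomes R2‖R_L = 16.64 kΩ, so V = 9.67 × 16.64/18.84 = 8.54 V.

Unloaded: 8.85 V; loaded: 8.54 V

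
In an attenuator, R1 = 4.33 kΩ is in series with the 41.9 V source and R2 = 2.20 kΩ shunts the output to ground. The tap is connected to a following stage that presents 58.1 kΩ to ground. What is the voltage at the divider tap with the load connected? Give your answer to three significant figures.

V_out ≈ 13.8 V

The load sits in parallel with R2: R2‖R_L = (2.20 × 58.1) / (2.20 + 58.1) = 2.120 kΩ.
V_out = 41.9 × 2.120 / (4.33 + 2.120) = 41.9 × 2.120/6.450 = 13.8 V.
(Unloaded it would have been 14.1 V.)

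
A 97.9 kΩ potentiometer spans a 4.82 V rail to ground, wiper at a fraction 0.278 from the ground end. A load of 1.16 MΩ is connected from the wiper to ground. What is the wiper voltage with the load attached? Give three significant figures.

V ≈ 1.32 V

The wiper splits the pot into (1−α)R = 70.68 kΩ above and αR = 27.22 kΩ below.
Lower section ‖ load = 26.59 kΩ.
V_wiper = 4.82 × 26.59/(70.68 + 26.59) = 1.32 V.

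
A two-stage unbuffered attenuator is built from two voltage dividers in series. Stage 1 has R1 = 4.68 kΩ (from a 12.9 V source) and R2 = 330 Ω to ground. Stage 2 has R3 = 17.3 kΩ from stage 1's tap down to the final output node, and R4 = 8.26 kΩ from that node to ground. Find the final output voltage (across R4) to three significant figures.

Stage 2 presents R3+R4 = 25560 Ω as a load on stage 1's tap.
Stage 1's lower leg becomes R2‖(R3+R4) = 325.8 Ω, so V_mid = 12.9 × 325.8/5006 = 0.8396 V.
Stage 2 is itself unloaded: V_out = V_mid × R4/(R3+R4) = 0.8396 × 8260/25560 = 0.271 V.

V_out ≈ 0.271 V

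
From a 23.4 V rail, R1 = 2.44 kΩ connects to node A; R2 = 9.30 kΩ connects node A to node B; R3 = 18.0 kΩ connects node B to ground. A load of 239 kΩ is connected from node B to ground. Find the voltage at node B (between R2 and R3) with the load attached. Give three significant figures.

At node B, R3 is in parallel with the load: R3‖R_L = 16.74 kΩ.
Below node A the resistance is R2 + (R3‖R_L) = 26.04 kΩ, so V_A = 23.4 × 26.04/28.48 = 21.40 V.
Then V_B = V_A × (R3‖R_L)/(R2 + R3‖R_L) = 21.40 × 16.74/26.04 = 13.8 V.

V ≈ 13.8 V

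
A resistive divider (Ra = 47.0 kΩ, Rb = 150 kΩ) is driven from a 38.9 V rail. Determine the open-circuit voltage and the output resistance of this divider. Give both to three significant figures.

V_th is the open-circuit tap voltage: 38.9 × 150/(47.0 + 150) = 29.6 V.
With the supply zeroed, Ra and Rb appear in parallel from the tap: R_th = Ra‖Rb = (47.0 × 150)/197.0 = 35.8 kΩ.

V_th = 29.6 V, R_th = 35.8 kΩ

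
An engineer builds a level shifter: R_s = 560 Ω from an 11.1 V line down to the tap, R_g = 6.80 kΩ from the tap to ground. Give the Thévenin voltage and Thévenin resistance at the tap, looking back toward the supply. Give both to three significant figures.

V_th is the open-circuit tap voltage: 11.1 × 6800/(560 + 6800) = 10.3 V.
With the supply zeroed, R_s and R_g appear in parallel from the tap: R_th = R_s‖R_g = (560 × 6800)/7360 = 517 Ω.

V_th = 10.3 V, R_th = 517 Ω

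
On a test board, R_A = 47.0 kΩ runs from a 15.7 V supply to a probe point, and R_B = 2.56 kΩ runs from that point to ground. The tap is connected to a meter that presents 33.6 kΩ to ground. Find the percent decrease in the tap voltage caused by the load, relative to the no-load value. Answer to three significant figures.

6.74 %

The divider's output (Thévenin) resistance is R_A‖R_B = 2.428 kΩ.
Fractional drop under load = R_th/(R_th + R_L) = 2.428 / (2.428 + 33.6) = 0.06739.
So the output falls by 6.74 %.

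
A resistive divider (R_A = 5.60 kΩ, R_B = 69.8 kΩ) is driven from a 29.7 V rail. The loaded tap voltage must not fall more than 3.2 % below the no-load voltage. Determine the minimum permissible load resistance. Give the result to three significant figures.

R_L(min) ≈ 157 kΩ

Output resistance R_th = R_A‖R_B = (5.60 × 69.8)/75.40 = 5.184 kΩ.
The fractional drop is R_th/(R_th + R_L); requiring this ≤ 0.0320 gives R_L ≥ R_th(1/0.0320 − 1) = 5.184 × 30.25 = 157 kΩ.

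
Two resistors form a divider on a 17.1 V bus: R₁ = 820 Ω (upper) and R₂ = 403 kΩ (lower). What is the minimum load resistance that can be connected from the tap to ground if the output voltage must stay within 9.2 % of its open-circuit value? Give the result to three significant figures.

Output resistance R_th = R₁‖R₂ = (820 × 403000)/403800 = 818.3 Ω.
The fractional drop is R_th/(R_th + R_L); requiring this ≤ 0.0920 gives R_L ≥ R_th(1/0.0920 − 1) = 818.3 × 9.870 = 8.08 kΩ.

R_L(min) ≈ 8.08 kΩ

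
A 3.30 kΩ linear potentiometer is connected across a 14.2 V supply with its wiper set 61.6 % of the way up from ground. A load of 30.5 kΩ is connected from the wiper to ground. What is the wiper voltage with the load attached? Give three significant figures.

The wiper splits the pot into (1−α)R = 1.267 kΩ above and αR = 2.033 kΩ below.
Lower section ‖ load = 1.906 kΩ.
V_wiper = 14.2 × 1.906/(1.267 + 1.906) = 8.53 V.

V ≈ 8.53 V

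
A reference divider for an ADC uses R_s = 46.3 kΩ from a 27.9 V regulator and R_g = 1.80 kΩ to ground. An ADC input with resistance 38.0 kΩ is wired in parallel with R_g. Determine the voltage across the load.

V_out ≈ 0.999 V

The load sits in parallel with R_g: R_g‖R_L = (1.80 × 38.0) / (1.80 + 38.0) = 1.719 kΩ.
V_out = 27.9 × 1.719 / (46.3 + 1.719) = 27.9 × 1.719/48.02 = 0.999 V.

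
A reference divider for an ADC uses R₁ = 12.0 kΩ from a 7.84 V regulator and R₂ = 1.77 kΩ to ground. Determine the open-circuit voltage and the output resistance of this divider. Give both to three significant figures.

V_th = 1.01 V, R_th = 1.54 kΩ

V_th is the open-circuit tap voltage: 7.84 × 1.77/(12.0 + 1.77) = 1.01 V.
With the supply zeroed, R₁ and R₂ appear in parallel from the tap: R_th = R₁‖R₂ = (12.0 × 1.77)/13.77 = 1.54 kΩ.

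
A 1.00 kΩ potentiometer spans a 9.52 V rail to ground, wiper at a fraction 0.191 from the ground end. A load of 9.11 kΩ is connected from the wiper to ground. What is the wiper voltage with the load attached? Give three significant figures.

The wiper splits the pot into (1−α)R = 809.0 Ω above and αR = 191.0 Ω below.
Lower section ‖ load = 187.1 Ω.
V_wiper = 9.52 × 187.1/(809.0 + 187.1) = 1.79 V.

V ≈ 1.79 V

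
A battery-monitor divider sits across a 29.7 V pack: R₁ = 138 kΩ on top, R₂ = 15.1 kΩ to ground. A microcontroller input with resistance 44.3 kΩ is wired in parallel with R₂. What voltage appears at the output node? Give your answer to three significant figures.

V_out ≈ 2.24 V

The load sits in parallel with R₂: R₂‖R_L = (15.1 × 44.3) / (15.1 + 44.3) = 11.26 kΩ.
V_out = 29.7 × 11.26 / (138 + 11.26) = 29.7 × 11.26/149.3 = 2.24 V.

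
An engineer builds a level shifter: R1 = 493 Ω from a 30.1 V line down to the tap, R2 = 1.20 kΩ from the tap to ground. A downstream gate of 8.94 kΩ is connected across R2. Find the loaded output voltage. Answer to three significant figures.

The load sits in parallel with R2: R2‖R_L = (1200 × 8940) / (1200 + 8940) = 1058 Ω.
V_out = 30.1 × 1058 / (493 + 1058) = 30.1 × 1058/1551 = 20.5 V.
(Unloaded it would have been 21.3 V.)

V_out ≈ 20.5 V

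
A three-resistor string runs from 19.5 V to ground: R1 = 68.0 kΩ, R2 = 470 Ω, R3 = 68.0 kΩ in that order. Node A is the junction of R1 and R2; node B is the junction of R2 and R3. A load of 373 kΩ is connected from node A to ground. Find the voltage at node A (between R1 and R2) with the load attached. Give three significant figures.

V ≈ 8.96 V

Below node A the series string R2+R3 = 68470 Ω sits in parallel with the 373000 Ω load: 57850 Ω.
V_A = 19.5 × 57850/(68000 + 57850) = 8.96 V.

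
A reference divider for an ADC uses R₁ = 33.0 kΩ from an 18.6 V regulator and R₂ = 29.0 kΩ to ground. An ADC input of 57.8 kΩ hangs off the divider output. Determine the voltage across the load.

The load sits in parallel with R₂: R₂‖R_L = (29.0 × 57.8) / (29.0 + 57.8) = 19.31 kΩ.
V_out = 18.6 × 19.31 / (33.0 + 19.31) = 18.6 × 19.31/52.31 = 6.87 V.

V_out ≈ 6.87 V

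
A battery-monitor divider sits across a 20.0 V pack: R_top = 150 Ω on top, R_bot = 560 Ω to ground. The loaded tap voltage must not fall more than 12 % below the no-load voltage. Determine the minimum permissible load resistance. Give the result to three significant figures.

Output resistance R_th = R_top‖R_bot = (150 × 560)/710.0 = 118.3 Ω.
The fractional drop is R_th/(R_th + R_L); requiring this ≤ 0.120 gives R_L ≥ R_th(1/0.120 − 1) = 118.3 × 7.333 = 868 Ω.

R_L(min) ≈ 868 Ω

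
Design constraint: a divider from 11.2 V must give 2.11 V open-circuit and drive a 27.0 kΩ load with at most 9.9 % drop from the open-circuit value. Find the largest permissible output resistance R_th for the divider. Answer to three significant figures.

R_th ≤ 2.97 kΩ

Loading drop = R_th/(R_th + R_L) ≤ 0.0990, so R_th ≤ R_L · ε/(1−ε) = 27.0 kΩ × 0.0990/0.9010 = 2.97 kΩ.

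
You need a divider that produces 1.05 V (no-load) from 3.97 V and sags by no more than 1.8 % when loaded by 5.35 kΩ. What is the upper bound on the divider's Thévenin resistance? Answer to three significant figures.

R_th ≤ 98.1 Ω

Loading drop = R_th/(R_th + R_L) ≤ 0.0180, so R_th ≤ R_L · ε/(1−ε) = 5.35 kΩ × 0.0180/0.9820 = 98.1 Ω.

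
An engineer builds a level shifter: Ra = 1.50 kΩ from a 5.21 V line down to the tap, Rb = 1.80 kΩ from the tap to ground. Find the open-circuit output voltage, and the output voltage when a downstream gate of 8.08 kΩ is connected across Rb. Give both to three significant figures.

Open-circuit: V = 5.21 × 1.80/(1.50 + 1.80) = 2.84 V.
With the load, Rb becomes Rb‖R_L = 1.472 kΩ, so V = 5.21 × 1.472/2.972 = 2.58 V.

Unloaded: 2.84 V; loaded: 2.58 V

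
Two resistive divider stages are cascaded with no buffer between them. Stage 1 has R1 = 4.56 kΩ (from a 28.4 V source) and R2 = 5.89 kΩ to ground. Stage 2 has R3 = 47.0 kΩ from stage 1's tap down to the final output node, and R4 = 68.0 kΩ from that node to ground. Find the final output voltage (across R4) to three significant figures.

V_out ≈ 9.26 V

Stage 2 presents R3+R4 = 115.0 kΩ as a load on stage 1's tap.
Stage 1's lower leg becomes R2‖(R3+R4) = 5.603 kΩ, so V_mid = 28.4 × 5.603/10.16 = 15.66 V.
Stage 2 is itself unloaded: V_out = V_mid × R4/(R3+R4) = 15.66 × 68.0/115.0 = 9.26 V.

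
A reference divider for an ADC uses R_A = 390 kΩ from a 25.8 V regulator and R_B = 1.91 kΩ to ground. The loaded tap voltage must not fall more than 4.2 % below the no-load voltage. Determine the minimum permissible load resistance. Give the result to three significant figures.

Output resistance R_th = R_A‖R_B = (390 × 1.91)/391.9 = 1.901 kΩ.
The fractional drop is R_th/(R_th + R_L); requiring this ≤ 0.0420 gives R_L ≥ R_th(1/0.0420 − 1) = 1.901 × 22.81 = 43.4 kΩ.

R_L(min) ≈ 43.4 kΩ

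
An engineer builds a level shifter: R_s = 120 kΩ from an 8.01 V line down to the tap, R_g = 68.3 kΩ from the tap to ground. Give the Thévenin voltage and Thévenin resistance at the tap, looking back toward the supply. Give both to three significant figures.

V_th = 2.91 V, R_th = 43.5 kΩ

V_th is the open-circuit tap voltage: 8.01 × 68.3/(120 + 68.3) = 2.91 V.
With the supply zeroed, R_s and R_g appear in parallel from the tap: R_th = R_s‖R_g = (120 × 68.3)/188.3 = 43.5 kΩ.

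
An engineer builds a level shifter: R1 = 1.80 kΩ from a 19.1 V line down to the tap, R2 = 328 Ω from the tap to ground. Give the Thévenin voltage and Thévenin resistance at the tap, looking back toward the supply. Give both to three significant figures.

V_th = 2.94 V, R_th = 277 Ω

V_th is the open-circuit tap voltage: 19.1 × 328/(1800 + 328) = 2.94 V.
With the supply zeroed, R1 and R2 appear in parallel from the tap: R_th = R1‖R2 = (1800 × 328)/2128 = 277 Ω.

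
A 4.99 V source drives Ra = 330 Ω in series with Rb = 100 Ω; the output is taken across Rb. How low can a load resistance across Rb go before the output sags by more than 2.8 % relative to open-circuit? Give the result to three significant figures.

Output resistance R_th = Ra‖Rb = (330 × 100)/430.0 = 76.74 Ω.
The fractional drop is R_th/(R_th + R_L); requiring this ≤ 0.0280 gives R_L ≥ R_th(1/0.0280 − 1) = 76.74 × 34.71 = 2.66 kΩ.

R_L(min) ≈ 2.66 kΩ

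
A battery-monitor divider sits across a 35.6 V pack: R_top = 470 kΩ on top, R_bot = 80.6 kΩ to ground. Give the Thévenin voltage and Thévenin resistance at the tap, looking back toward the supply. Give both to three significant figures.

V_th = 5.21 V, R_th = 68.8 kΩ

V_th is the open-circuit tap voltage: 35.6 × 80.6/(470 + 80.6) = 5.21 V.
With the supply zeroed, R_top and R_bot appear in parallel from the tap: R_th = R_top‖R_bot = (470 × 80.6)/550.6 = 68.8 kΩ.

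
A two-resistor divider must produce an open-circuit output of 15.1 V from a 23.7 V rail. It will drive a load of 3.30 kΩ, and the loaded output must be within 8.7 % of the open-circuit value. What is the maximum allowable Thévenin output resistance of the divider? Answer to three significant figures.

R_th ≤ 314 Ω

Loading drop = R_th/(R_th + R_L) ≤ 0.0870, so R_th ≤ R_L · ε/(1−ε) = 3.30 kΩ × 0.0870/0.9130 = 314 Ω.
(Any R1, R2 with R2/(R1+R2) = 0.637 and R1‖R2 ≤ 314 Ω will meet the spec.)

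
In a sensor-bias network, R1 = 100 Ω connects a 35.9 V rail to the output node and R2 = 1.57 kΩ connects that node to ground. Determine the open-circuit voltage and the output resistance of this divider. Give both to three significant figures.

V_th is the open-circuit tap voltage: 35.9 × 1570/(100 + 1570) = 33.8 V.
With the supply zeroed, R1 and R2 appear in parallel from the tap: R_th = R1‖R2 = (100 × 1570)/1670 = 94.0 Ω.

V_th = 33.8 V, R_th = 94.0 Ω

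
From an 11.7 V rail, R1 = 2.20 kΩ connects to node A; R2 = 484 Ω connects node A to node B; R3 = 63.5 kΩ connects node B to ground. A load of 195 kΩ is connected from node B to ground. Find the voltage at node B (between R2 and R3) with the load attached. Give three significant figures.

At node B, R3 is in parallel with the load: R3‖R_L = 47900 Ω.
Below node A the resistance is R2 + (R3‖R_L) = 48390 Ω, so V_A = 11.7 × 48390/50590 = 11.19 V.
Then V_B = V_A × (R3‖R_L)/(R2 + R3‖R_L) = 11.19 × 47900/48390 = 11.1 V.

V ≈ 11.1 V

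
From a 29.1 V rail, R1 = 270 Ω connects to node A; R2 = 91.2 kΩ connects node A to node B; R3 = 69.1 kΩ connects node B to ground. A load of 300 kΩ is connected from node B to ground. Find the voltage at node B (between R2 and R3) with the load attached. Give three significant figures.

V ≈ 11.1 V

At node B, R3 is in parallel with the load: R3‖R_L = 56160 Ω.
Below node A the resistance is R2 + (R3‖R_L) = 147400 Ω, so V_A = 29.1 × 147400/147600 = 29.05 V.
Then V_B = V_A × (R3‖R_L)/(R2 + R3‖R_L) = 29.05 × 56160/147400 = 11.1 V.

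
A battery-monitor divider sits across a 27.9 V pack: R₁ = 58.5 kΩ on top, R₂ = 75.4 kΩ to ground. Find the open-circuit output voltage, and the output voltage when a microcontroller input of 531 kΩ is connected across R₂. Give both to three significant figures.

Open-circuit: V = 27.9 × 75.4/(58.5 + 75.4) = 15.7 V.
With the load, R₂ becomes R₂‖R_L = 66.02 kΩ, so V = 27.9 × 66.02/124.5 = 14.8 V.

Unloaded: 15.7 V; loaded: 14.8 V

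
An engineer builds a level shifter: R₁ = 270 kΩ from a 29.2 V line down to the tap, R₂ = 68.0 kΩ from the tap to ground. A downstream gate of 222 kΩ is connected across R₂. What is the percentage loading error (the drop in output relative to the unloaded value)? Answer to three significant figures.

19.7 %

Unloaded V = 29.2 × 68.0/338.0 = 5.875 V.
Loaded: R₂‖R_L = 52.06 kΩ, giving V = 29.2 × 52.06/322.1 = 4.720 V.
Drop = (5.875 − 4.720) / 5.875 = 19.7 %.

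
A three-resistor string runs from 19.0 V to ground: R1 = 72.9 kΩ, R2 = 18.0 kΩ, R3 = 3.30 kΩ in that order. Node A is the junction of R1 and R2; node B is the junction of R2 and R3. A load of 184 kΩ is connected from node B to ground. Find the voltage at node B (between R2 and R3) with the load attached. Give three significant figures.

V ≈ 0.654 V

At node B, R3 is in parallel with the load: R3‖R_L = 3.242 kΩ.
Below node A the resistance is R2 + (R3‖R_L) = 21.24 kΩ, so V_A = 19.0 × 21.24/94.14 = 4.287 V.
Then V_B = V_A × (R3‖R_L)/(R2 + R3‖R_L) = 4.287 × 3.242/21.24 = 0.654 V.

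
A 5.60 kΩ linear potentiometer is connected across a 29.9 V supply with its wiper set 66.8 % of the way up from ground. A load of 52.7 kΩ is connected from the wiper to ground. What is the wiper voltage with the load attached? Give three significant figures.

V ≈ 19.5 V

The wiper splits the pot into (1−α)R = 1.859 kΩ above and αR = 3.741 kΩ below.
Lower section ‖ load = 3.493 kΩ.
V_wiper = 29.9 × 3.493/(1.859 + 3.493) = 19.5 V.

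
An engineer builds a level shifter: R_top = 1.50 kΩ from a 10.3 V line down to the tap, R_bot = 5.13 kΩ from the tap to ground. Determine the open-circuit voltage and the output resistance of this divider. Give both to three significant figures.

V_th is the open-circuit tap voltage: 10.3 × 5.13/(1.50 + 5.13) = 7.97 V.
With the supply zeroed, R_top and R_bot appear in parallel from the tap: R_th = R_top‖R_bot = (1.50 × 5.13)/6.630 = 1.16 kΩ.

V_th = 7.97 V, R_th = 1.16 kΩ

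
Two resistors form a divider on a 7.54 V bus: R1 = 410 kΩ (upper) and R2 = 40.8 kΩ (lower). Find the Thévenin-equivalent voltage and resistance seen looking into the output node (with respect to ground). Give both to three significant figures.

V_th is the open-circuit tap voltage: 7.54 × 40.8/(410 + 40.8) = 0.682 V.
With the supply zeroed, R1 and R2 appear in parallel from the tap: R_th = R1‖R2 = (410 × 40.8)/450.8 = 37.1 kΩ.

V_th = 0.682 V, R_th = 37.1 kΩ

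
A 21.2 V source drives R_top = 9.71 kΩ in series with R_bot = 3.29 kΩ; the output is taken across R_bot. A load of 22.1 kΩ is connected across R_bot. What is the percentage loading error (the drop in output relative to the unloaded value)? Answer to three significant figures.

Unloaded V = 21.2 × 3.29/13.00 = 5.3652 V.
Loaded: R_bot‖R_L = 2.864 kΩ, giving V = 21.2 × 2.864/12.57 = 4.8283 V.
Drop = (5.3652 − 4.8283) / 5.3652 = 10.0 %.

10.0 %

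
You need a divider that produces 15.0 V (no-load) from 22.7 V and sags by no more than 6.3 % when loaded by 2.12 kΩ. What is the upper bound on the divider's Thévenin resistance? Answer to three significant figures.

Loading drop = R_th/(R_th + R_L) ≤ 0.0630, so R_th ≤ R_L · ε/(1−ε) = 2.12 kΩ × 0.0630/0.9370 = 143 Ω.

R_th ≤ 143 Ω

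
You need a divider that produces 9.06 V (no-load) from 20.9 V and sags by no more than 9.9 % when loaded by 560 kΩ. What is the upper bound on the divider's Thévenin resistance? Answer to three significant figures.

R_th ≤ 61.5 kΩ

Loading drop = R_th/(R_th + R_L) ≤ 0.0990, so R_th ≤ R_L · ε/(1−ε) = 560 kΩ × 0.0990/0.9010 = 61.5 kΩ.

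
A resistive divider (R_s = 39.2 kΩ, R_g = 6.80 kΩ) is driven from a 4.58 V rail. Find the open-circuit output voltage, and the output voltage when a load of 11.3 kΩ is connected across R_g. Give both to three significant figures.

Open-circuit: V = 4.58 × 6.80/(39.2 + 6.80) = 0.677 V.
With the load, R_g becomes R_g‖R_L = 4.245 kΩ, so V = 4.58 × 4.245/43.45 = 0.448 V.

Unloaded: 0.677 V; loaded: 0.448 V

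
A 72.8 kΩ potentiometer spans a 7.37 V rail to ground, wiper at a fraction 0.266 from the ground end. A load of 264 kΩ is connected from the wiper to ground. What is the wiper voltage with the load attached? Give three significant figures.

V ≈ 1.86 V

The wiper splits the pot into (1−α)R = 53.44 kΩ above and αR = 19.36 kΩ below.
Lower section ‖ load = 18.04 kΩ.
V_wiper = 7.37 × 18.04/(53.44 + 18.04) = 1.86 V.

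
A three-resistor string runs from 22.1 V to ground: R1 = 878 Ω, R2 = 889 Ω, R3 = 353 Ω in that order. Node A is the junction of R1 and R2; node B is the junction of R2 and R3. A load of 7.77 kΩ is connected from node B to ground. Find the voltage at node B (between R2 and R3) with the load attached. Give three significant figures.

At node B, R3 is in parallel with the load: R3‖R_L = 337.7 Ω.
Below node A the resistance is R2 + (R3‖R_L) = 1227 Ω, so V_A = 22.1 × 1227/2105 = 12.88 V.
Then V_B = V_A × (R3‖R_L)/(R2 + R3‖R_L) = 12.88 × 337.7/1227 = 3.55 V.

V ≈ 3.55 V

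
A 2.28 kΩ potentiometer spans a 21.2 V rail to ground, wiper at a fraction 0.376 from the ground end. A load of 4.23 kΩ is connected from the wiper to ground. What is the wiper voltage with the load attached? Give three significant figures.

V ≈ 7.08 V

The wiper splits the pot into (1−α)R = 1423 Ω above and αR = 857.3 Ω below.
Lower section ‖ load = 712.8 Ω.
V_wiper = 21.2 × 712.8/(1423 + 712.8) = 7.08 V.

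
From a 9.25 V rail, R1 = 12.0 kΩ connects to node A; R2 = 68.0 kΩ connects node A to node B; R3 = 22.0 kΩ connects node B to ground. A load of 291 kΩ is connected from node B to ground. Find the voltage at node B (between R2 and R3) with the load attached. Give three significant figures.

V ≈ 1.88 V

At node B, R3 is in parallel with the load: R3‖R_L = 20.45 kΩ.
Below node A the resistance is R2 + (R3‖R_L) = 88.45 kΩ, so V_A = 9.25 × 88.45/100.5 = 8.145 V.
Then V_B = V_A × (R3‖R_L)/(R2 + R3‖R_L) = 8.145 × 20.45/88.45 = 1.88 V.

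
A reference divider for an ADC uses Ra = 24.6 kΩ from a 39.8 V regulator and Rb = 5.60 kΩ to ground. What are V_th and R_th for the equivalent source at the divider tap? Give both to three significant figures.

V_th is the open-circuit tap voltage: 39.8 × 5.60/(24.6 + 5.60) = 7.38 V.
With the supply zeroed, Ra and Rb appear in parallel from the tap: R_th = Ra‖Rb = (24.6 × 5.60)/30.20 = 4.56 kΩ.

V_th = 7.38 V, R_th = 4.56 kΩ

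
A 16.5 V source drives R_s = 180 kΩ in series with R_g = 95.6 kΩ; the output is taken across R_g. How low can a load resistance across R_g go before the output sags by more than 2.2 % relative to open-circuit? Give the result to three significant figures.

Output resistance R_th = R_s‖R_g = (180 × 95.6)/275.6 = 62.44 kΩ.
The fractional drop is R_th/(R_th + R_L); requiring this ≤ 0.0220 gives R_L ≥ R_th(1/0.0220 − 1) = 62.44 × 44.45 = 2.78 MΩ.

R_L(min) ≈ 2.78 MΩ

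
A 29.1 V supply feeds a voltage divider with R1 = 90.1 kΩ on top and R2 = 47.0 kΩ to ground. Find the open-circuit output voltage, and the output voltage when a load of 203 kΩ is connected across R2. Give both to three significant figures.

Unloaded: 9.98 V; loaded: 8.66 V

Open-circuit: V = 29.1 × 47.0/(90.1 + 47.0) = 9.98 V.
With the load, R2 becomes R2‖R_L = 38.16 kΩ, so V = 29.1 × 38.16/128.3 = 8.66 V.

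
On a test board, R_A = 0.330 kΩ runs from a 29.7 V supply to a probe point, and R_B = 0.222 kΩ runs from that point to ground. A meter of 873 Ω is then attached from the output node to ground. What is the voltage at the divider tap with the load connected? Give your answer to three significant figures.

The load sits in parallel with R_B: R_B‖R_L = (222 × 873) / (222 + 873) = 177.0 Ω.
V_out = 29.7 × 177.0 / (330 + 177.0) = 29.7 × 177.0/507.0 = 10.4 V.

V_out ≈ 10.4 V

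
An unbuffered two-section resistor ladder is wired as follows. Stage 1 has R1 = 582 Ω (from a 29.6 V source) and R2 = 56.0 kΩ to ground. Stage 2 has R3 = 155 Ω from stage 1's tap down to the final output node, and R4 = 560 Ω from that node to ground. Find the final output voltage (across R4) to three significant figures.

Stage 2 presents R3+R4 = 715.0 Ω as a load on stage 1's tap.
Stage 1's lower leg becomes R2‖(R3+R4) = 706.0 Ω, so V_mid = 29.6 × 706.0/1288 = 16.22 V.
Stage 2 is itself unloaded: V_out = V_mid × R4/(R3+R4) = 16.22 × 560/715.0 = 12.7 V.

V_out ≈ 12.7 V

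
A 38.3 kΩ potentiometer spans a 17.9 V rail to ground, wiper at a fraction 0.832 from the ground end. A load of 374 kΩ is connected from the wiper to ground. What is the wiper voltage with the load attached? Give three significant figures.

V ≈ 14.7 V

The wiper splits the pot into (1−α)R = 6.434 kΩ above and αR = 31.87 kΩ below.
Lower section ‖ load = 29.36 kΩ.
V_wiper = 17.9 × 29.36/(6.434 + 29.36) = 14.7 V.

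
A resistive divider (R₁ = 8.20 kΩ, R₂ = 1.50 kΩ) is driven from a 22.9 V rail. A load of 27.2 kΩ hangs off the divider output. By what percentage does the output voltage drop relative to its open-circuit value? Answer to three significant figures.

4.45 %

The divider's output (Thévenin) resistance is R₁‖R₂ = 1.268 kΩ.
Fractional drop under load = R_th/(R_th + R_L) = 1.268 / (1.268 + 27.2) = 0.04454.
So the output falls by 4.45 %.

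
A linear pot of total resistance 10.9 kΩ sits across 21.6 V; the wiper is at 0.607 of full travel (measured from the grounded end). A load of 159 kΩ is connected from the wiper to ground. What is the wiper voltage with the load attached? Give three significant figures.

The wiper splits the pot into (1−α)R = 4.284 kΩ above and αR = 6.616 kΩ below.
Lower section ‖ load = 6.352 kΩ.
V_wiper = 21.6 × 6.352/(4.284 + 6.352) = 12.9 V.

V ≈ 12.9 V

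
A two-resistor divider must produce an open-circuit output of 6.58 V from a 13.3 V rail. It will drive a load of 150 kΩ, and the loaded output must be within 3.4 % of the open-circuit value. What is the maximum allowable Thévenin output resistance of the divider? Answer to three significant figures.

Loading drop = R_th/(R_th + R_L) ≤ 0.0340, so R_th ≤ R_L · ε/(1−ε) = 150 kΩ × 0.0340/0.9660 = 5.28 kΩ.
(Any R1, R2 with R2/(R1+R2) = 0.495 and R1‖R2 ≤ 5.28 kΩ will meet the spec.)

R_th ≤ 5.28 kΩ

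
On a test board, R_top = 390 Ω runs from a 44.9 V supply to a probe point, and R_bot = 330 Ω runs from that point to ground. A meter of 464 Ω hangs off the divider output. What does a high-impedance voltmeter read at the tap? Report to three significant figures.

V_out ≈ 14.9 V

The load sits in parallel with R_bot: R_bot‖R_L = (330 × 464) / (330 + 464) = 192.8 Ω.
V_out = 44.9 × 192.8 / (390 + 192.8) = 44.9 × 192.8/582.8 = 14.9 V.
(Unloaded it would have been 20.6 V.)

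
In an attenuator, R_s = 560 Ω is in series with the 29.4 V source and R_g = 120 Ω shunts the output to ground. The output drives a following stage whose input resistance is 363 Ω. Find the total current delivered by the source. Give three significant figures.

R_g‖R_L = 90.19 Ω, so the source sees R_s + R_g‖R_L = 650.2 Ω.
I = 29.4 V / 650.2 Ω = 45.2 mA.

I ≈ 45.2 mA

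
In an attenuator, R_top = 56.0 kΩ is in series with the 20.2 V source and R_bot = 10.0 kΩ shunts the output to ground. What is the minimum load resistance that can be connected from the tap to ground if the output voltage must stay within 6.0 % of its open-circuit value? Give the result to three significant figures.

R_L(min) ≈ 133 kΩ

Output resistance R_th = R_top‖R_bot = (56.0 × 10.0)/66.00 = 8.485 kΩ.
The fractional drop is R_th/(R_th + R_L); requiring this ≤ 0.0600 gives R_L ≥ R_th(1/0.0600 − 1) = 8.485 × 15.67 = 133 kΩ.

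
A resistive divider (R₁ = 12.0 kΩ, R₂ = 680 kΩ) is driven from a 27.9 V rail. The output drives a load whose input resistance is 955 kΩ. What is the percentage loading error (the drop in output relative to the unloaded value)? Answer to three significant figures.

The divider's output (Thévenin) resistance is R₁‖R₂ = 11.79 kΩ.
Fractional drop under load = R_th/(R_th + R_L) = 11.79 / (11.79 + 955) = 0.01220.
So the output falls by 1.22 %.

1.22 %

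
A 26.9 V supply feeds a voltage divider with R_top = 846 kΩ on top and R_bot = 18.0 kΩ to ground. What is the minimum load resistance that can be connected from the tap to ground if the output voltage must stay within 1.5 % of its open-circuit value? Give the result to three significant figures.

R_L(min) ≈ 1.16 MΩ

Output resistance R_th = R_top‖R_bot = (846 × 18.0)/864.0 = 17.62 kΩ.
The fractional drop is R_th/(R_th + R_L); requiring this ≤ 0.0150 gives R_L ≥ R_th(1/0.0150 − 1) = 17.62 × 65.67 = 1.16 MΩ.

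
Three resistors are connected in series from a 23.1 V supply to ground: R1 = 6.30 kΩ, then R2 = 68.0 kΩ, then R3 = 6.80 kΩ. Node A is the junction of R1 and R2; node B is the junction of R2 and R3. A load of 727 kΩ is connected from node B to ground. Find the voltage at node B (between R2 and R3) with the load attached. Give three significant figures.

At node B, R3 is in parallel with the load: R3‖R_L = 6.737 kΩ.
Below node A the resistance is R2 + (R3‖R_L) = 74.74 kΩ, so V_A = 23.1 × 74.74/81.04 = 21.30 V.
Then V_B = V_A × (R3‖R_L)/(R2 + R3‖R_L) = 21.30 × 6.737/74.74 = 1.92 V.

V ≈ 1.92 V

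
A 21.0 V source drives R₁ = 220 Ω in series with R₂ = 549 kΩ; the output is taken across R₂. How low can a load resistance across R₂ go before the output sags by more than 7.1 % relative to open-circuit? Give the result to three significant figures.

Output resistance R_th = R₁‖R₂ = (220 × 549000)/549200 = 219.9 Ω.
The fractional drop is R_th/(R_th + R_L); requiring this ≤ 0.0710 gives R_L ≥ R_th(1/0.0710 − 1) = 219.9 × 13.08 = 2.88 kΩ.

R_L(min) ≈ 2.88 kΩ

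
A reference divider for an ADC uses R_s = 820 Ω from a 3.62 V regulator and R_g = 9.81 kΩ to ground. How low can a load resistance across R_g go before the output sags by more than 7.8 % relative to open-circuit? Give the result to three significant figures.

Output resistance R_th = R_s‖R_g = (820 × 9810)/10630 = 756.7 Ω.
The fractional drop is R_th/(R_th + R_L); requiring this ≤ 0.0780 gives R_L ≥ R_th(1/0.0780 − 1) = 756.7 × 11.82 = 8.95 kΩ.

R_L(min) ≈ 8.95 kΩ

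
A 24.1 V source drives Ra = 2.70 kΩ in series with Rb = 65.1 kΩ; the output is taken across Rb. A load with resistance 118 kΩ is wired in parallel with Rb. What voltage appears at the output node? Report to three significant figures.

V_out ≈ 22.6 V

The load sits in parallel with Rb: Rb‖R_L = (65.1 × 118) / (65.1 + 118) = 41.95 kΩ.
V_out = 24.1 × 41.95 / (2.70 + 41.95) = 24.1 × 41.95/44.65 = 22.6 V.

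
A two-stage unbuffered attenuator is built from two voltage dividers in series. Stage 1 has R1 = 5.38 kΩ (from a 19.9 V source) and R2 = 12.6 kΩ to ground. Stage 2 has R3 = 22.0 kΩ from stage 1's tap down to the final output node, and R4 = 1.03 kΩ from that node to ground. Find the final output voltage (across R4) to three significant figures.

V_out ≈ 0.536 V

Stage 2 presents R3+R4 = 23.03 kΩ as a load on stage 1's tap.
Stage 1's lower leg becomes R2‖(R3+R4) = 8.144 kΩ, so V_mid = 19.9 × 8.144/13.52 = 11.98 V.
Stage 2 is itself unloaded: V_out = V_mid × R4/(R3+R4) = 11.98 × 1.03/23.03 = 0.536 V.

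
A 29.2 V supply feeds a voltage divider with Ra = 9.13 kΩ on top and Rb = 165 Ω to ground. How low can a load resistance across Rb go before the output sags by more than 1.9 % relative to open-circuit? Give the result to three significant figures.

Output resistance R_th = Ra‖Rb = (9130 × 165)/9295 = 162.1 Ω.
The fractional drop is R_th/(R_th + R_L); requiring this ≤ 0.0190 gives R_L ≥ R_th(1/0.0190 − 1) = 162.1 × 51.63 = 8.37 kΩ.

R_L(min) ≈ 8.37 kΩ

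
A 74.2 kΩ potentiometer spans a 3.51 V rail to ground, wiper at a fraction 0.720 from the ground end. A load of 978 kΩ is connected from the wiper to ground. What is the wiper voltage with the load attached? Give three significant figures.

V ≈ 2.49 V

The wiper splits the pot into (1−α)R = 20.78 kΩ above and αR = 53.42 kΩ below.
Lower section ‖ load = 50.66 kΩ.
V_wiper = 3.51 × 50.66/(20.78 + 50.66) = 2.49 V.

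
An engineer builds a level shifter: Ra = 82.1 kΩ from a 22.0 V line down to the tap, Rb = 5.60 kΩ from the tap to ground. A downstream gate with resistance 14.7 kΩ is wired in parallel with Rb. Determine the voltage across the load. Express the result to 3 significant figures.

V_out ≈ 1.04 V

The load sits in parallel with Rb: Rb‖R_L = (5.60 × 14.7) / (5.60 + 14.7) = 4.055 kΩ.
V_out = 22.0 × 4.055 / (82.1 + 4.055) = 22.0 × 4.055/86.16 = 1.04 V.
(Unloaded it would have been 1.40 V.)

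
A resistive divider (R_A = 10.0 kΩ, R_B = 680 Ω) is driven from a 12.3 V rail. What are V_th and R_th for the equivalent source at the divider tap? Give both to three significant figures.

V_th is the open-circuit tap voltage: 12.3 × 680/(10000 + 680) = 0.783 V.
With the supply zeroed, R_A and R_B appear in parallel from the tap: R_th = R_A‖R_B = (10000 × 680)/10680 = 637 Ω.

V_th = 0.783 V, R_th = 637 Ω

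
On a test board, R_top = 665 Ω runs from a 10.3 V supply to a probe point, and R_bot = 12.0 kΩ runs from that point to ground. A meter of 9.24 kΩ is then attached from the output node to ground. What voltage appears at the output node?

V_out ≈ 9.14 V

The load sits in parallel with R_bot: R_bot‖R_L = (12000 × 9240) / (12000 + 9240) = 5220 Ω.
V_out = 10.3 × 5220 / (665 + 5220) = 10.3 × 5220/5885 = 9.14 V.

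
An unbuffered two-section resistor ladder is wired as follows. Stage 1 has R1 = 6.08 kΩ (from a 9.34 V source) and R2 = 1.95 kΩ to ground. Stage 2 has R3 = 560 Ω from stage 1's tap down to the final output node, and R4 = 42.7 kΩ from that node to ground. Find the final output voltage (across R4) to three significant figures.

Stage 2 presents R3+R4 = 43260 Ω as a load on stage 1's tap.
Stage 1's lower leg becomes R2‖(R3+R4) = 1866 Ω, so V_mid = 9.34 × 1866/7946 = 2.193 V.
Stage 2 is itself unloaded: V_out = V_mid × R4/(R3+R4) = 2.193 × 42700/43260 = 2.16 V.

V_out ≈ 2.16 V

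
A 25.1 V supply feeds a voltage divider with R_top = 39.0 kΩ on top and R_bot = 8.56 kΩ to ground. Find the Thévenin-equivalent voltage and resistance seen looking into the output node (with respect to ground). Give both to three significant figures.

V_th = 4.52 V, R_th = 7.02 kΩ

V_th is the open-circuit tap voltage: 25.1 × 8.56/(39.0 + 8.56) = 4.52 V.
With the supply zeroed, R_top and R_bot appear in parallel from the tap: R_th = R_top‖R_bot = (39.0 × 8.56)/47.56 = 7.02 kΩ.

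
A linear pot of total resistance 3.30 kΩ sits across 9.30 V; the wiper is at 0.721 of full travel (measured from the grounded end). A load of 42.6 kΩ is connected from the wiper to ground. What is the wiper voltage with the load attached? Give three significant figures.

V ≈ 6.60 V

The wiper splits the pot into (1−α)R = 920.7 Ω above and αR = 2379 Ω below.
Lower section ‖ load = 2253 Ω.
V_wiper = 9.30 × 2253/(920.7 + 2253) = 6.60 V.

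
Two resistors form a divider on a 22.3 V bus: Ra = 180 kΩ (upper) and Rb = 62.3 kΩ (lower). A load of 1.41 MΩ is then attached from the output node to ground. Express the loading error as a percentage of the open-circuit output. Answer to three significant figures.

The divider's output (Thévenin) resistance is Ra‖Rb = 46.28 kΩ.
Fractional drop under load = R_th/(R_th + R_L) = 46.28 / (46.28 + 1410) = 0.03178.
So the output falls by 3.18 %.

3.18 %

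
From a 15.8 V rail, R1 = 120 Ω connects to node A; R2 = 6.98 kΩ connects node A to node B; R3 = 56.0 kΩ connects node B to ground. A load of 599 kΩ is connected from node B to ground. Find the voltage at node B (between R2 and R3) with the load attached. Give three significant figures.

V ≈ 13.9 V

At node B, R3 is in parallel with the load: R3‖R_L = 51210 Ω.
Below node A the resistance is R2 + (R3‖R_L) = 58190 Ω, so V_A = 15.8 × 58190/58310 = 15.77 V.
Then V_B = V_A × (R3‖R_L)/(R2 + R3‖R_L) = 15.77 × 51210/58190 = 13.9 V.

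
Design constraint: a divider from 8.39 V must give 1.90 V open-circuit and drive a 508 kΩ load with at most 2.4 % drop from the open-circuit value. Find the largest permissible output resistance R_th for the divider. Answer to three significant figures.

Loading drop = R_th/(R_th + R_L) ≤ 0.0240, so R_th ≤ R_L · ε/(1−ε) = 508 kΩ × 0.0240/0.9760 = 12.5 kΩ.

R_th ≤ 12.5 kΩ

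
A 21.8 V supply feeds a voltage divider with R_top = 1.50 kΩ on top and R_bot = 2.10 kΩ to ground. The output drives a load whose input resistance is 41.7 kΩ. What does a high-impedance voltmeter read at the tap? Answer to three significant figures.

V_out ≈ 12.5 V

The load sits in parallel with R_bot: R_bot‖R_L = (2.10 × 41.7) / (2.10 + 41.7) = 1.999 kΩ.
V_out = 21.8 × 1.999 / (1.50 + 1.999) = 21.8 × 1.999/3.499 = 12.5 V.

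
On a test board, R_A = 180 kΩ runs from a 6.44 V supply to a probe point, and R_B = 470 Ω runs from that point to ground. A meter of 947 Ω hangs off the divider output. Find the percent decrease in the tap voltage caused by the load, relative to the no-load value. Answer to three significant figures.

33.1 %

The divider's output (Thévenin) resistance is R_A‖R_B = 468.8 Ω.
Fractional drop under load = R_th/(R_th + R_L) = 468.8 / (468.8 + 947) = 0.3311.
So the output falls by 33.1 %.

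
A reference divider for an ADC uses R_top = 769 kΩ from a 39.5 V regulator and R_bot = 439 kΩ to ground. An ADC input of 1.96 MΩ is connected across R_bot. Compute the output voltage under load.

The load sits in parallel with R_bot: R_bot‖R_L = (439 × 1960) / (439 + 1960) = 358.7 kΩ.
V_out = 39.5 × 358.7 / (769 + 358.7) = 39.5 × 358.7/1128 = 12.6 V.

V_out ≈ 12.6 V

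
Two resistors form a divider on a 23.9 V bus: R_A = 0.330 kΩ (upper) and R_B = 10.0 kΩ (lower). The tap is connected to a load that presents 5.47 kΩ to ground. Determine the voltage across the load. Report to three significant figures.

The load sits in parallel with R_B: R_B‖R_L = (10000 × 5470) / (10000 + 5470) = 3536 Ω.
V_out = 23.9 × 3536 / (330 + 3536) = 23.9 × 3536/3866 = 21.9 V.
(Unloaded it would have been 23.1 V.)

V_out ≈ 21.9 V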